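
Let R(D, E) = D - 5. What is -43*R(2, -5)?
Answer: 129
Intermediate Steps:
R(D, E) = -5 + D
-43*R(2, -5) = -43*(-5 + 2) = -43*(-3) = 129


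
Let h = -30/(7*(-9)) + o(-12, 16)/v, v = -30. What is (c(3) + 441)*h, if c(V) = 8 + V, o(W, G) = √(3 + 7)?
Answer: 4520/21 - 226*√10/15 ≈ 167.59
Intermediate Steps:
o(W, G) = √10
h = 10/21 - √10/30 (h = -30/(7*(-9)) + √10/(-30) = -30/(-63) + √10*(-1/30) = -30*(-1/63) - √10/30 = 10/21 - √10/30 ≈ 0.37078)
(c(3) + 441)*h = ((8 + 3) + 441)*(10/21 - √10/30) = (11 + 441)*(10/21 - √10/30) = 452*(10/21 - √10/30) = 4520/21 - 226*√10/15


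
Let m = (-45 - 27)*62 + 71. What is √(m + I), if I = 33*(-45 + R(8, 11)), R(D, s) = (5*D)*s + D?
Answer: √8906 ≈ 94.372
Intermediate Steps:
R(D, s) = D + 5*D*s (R(D, s) = 5*D*s + D = D + 5*D*s)
m = -4393 (m = -72*62 + 71 = -4464 + 71 = -4393)
I = 13299 (I = 33*(-45 + 8*(1 + 5*11)) = 33*(-45 + 8*(1 + 55)) = 33*(-45 + 8*56) = 33*(-45 + 448) = 33*403 = 13299)
√(m + I) = √(-4393 + 13299) = √8906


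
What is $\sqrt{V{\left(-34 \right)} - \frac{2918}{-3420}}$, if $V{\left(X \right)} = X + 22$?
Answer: $\frac{7 i \sqrt{73910}}{570} \approx 3.3387 i$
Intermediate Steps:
$V{\left(X \right)} = 22 + X$
$\sqrt{V{\left(-34 \right)} - \frac{2918}{-3420}} = \sqrt{\left(22 - 34\right) - \frac{2918}{-3420}} = \sqrt{-12 - - \frac{1459}{1710}} = \sqrt{-12 + \frac{1459}{1710}} = \sqrt{- \frac{19061}{1710}} = \frac{7 i \sqrt{73910}}{570}$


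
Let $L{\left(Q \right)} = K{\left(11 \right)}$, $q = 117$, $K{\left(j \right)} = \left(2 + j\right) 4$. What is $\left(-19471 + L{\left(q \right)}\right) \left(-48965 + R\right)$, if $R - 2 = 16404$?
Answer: $632263221$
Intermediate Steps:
$K{\left(j \right)} = 8 + 4 j$
$L{\left(Q \right)} = 52$ ($L{\left(Q \right)} = 8 + 4 \cdot 11 = 8 + 44 = 52$)
$R = 16406$ ($R = 2 + 16404 = 16406$)
$\left(-19471 + L{\left(q \right)}\right) \left(-48965 + R\right) = \left(-19471 + 52\right) \left(-48965 + 16406\right) = \left(-19419\right) \left(-32559\right) = 632263221$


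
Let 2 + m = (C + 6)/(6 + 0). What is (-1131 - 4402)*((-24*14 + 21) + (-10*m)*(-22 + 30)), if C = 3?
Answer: 1521575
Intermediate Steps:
m = -1/2 (m = -2 + (3 + 6)/(6 + 0) = -2 + 9/6 = -2 + 9*(1/6) = -2 + 3/2 = -1/2 ≈ -0.50000)
(-1131 - 4402)*((-24*14 + 21) + (-10*m)*(-22 + 30)) = (-1131 - 4402)*((-24*14 + 21) + (-10*(-1/2))*(-22 + 30)) = -5533*((-336 + 21) + 5*8) = -5533*(-315 + 40) = -5533*(-275) = 1521575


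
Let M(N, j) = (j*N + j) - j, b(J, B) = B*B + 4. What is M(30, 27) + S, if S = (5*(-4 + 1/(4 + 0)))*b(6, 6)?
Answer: 60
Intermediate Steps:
b(J, B) = 4 + B**2 (b(J, B) = B**2 + 4 = 4 + B**2)
M(N, j) = N*j (M(N, j) = (N*j + j) - j = (j + N*j) - j = N*j)
S = -750 (S = (5*(-4 + 1/(4 + 0)))*(4 + 6**2) = (5*(-4 + 1/4))*(4 + 36) = (5*(-4 + 1/4))*40 = (5*(-15/4))*40 = -75/4*40 = -750)
M(30, 27) + S = 30*27 - 750 = 810 - 750 = 60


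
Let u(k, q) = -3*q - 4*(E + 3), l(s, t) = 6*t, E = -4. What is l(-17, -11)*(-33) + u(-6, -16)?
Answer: 2230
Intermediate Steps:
u(k, q) = 4 - 3*q (u(k, q) = -3*q - 4*(-4 + 3) = -3*q - 4*(-1) = -3*q + 4 = 4 - 3*q)
l(-17, -11)*(-33) + u(-6, -16) = (6*(-11))*(-33) + (4 - 3*(-16)) = -66*(-33) + (4 + 48) = 2178 + 52 = 2230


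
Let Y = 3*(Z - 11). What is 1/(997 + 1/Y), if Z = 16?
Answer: 15/14956 ≈ 0.0010029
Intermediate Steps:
Y = 15 (Y = 3*(16 - 11) = 3*5 = 15)
1/(997 + 1/Y) = 1/(997 + 1/15) = 1/(14956/15) = 15/14956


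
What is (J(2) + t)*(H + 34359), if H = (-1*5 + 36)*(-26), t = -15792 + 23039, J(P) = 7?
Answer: 243393462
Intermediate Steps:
t = 7247
H = -806 (H = (-5 + 36)*(-26) = 31*(-26) = -806)
(J(2) + t)*(H + 34359) = (7 + 7247)*(-806 + 34359) = 7254*33553 = 243393462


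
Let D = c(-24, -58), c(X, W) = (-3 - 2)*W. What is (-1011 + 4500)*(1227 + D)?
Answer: 5292813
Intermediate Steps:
c(X, W) = -5*W
D = 290 (D = -5*(-58) = 290)
(-1011 + 4500)*(1227 + D) = (-1011 + 4500)*(1227 + 290) = 3489*1517 = 5292813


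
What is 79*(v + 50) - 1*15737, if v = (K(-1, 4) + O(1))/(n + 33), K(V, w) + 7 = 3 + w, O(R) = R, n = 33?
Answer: -777863/66 ≈ -11786.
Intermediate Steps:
K(V, w) = -4 + w (K(V, w) = -7 + (3 + w) = -4 + w)
v = 1/66 (v = ((-4 + 4) + 1)/(33 + 33) = (0 + 1)/66 = 1*(1/66) = 1/66 ≈ 0.015152)
79*(v + 50) - 1*15737 = 79*(1/66 + 50) - 1*15737 = 79*(3301/66) - 15737 = 260779/66 - 15737 = -777863/66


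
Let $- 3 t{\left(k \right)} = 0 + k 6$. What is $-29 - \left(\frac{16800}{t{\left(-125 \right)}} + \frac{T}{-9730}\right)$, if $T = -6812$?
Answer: $- \frac{471419}{4865} \approx -96.9$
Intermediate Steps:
$t{\left(k \right)} = - 2 k$ ($t{\left(k \right)} = - \frac{0 + k 6}{3} = - \frac{0 + 6 k}{3} = - \frac{6 k}{3} = - 2 k$)
$-29 - \left(\frac{16800}{t{\left(-125 \right)}} + \frac{T}{-9730}\right) = -29 - \left(\frac{16800}{\left(-2\right) \left(-125\right)} - \frac{6812}{-9730}\right) = -29 - \left(\frac{16800}{250} - - \frac{3406}{4865}\right) = -29 - \left(16800 \cdot \frac{1}{250} + \frac{3406}{4865}\right) = -29 - \left(\frac{336}{5} + \frac{3406}{4865}\right) = -29 - \frac{330334}{4865} = - \frac{471419}{4865}$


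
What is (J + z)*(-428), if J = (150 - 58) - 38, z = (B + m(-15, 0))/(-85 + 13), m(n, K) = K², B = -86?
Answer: -212609/9 ≈ -23623.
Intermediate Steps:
z = 43/36 (z = (-86 + 0²)/(-85 + 13) = (-86 + 0)/(-72) = -86*(-1/72) = 43/36 ≈ 1.1944)
J = 54 (J = 92 - 38 = 54)
(J + z)*(-428) = (54 + 43/36)*(-428) = (1987/36)*(-428) = -212609/9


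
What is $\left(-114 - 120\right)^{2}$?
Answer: $54756$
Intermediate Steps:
$\left(-114 - 120\right)^{2} = \left(-234\right)^{2} = 54756$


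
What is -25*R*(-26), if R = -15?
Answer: -9750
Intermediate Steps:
-25*R*(-26) = -25*(-15)*(-26) = 375*(-26) = -9750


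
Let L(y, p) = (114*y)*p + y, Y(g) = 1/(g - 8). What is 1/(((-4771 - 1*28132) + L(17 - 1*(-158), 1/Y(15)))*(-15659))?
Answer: -1/1674291598 ≈ -5.9727e-10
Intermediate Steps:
Y(g) = 1/(-8 + g)
L(y, p) = y + 114*p*y (L(y, p) = 114*p*y + y = y + 114*p*y)
1/(((-4771 - 1*28132) + L(17 - 1*(-158), 1/Y(15)))*(-15659)) = 1/(((-4771 - 1*28132) + (17 - 1*(-158))*(1 + 114/(1/(-8 + 15))))*(-15659)) = -1/15659/((-4771 - 28132) + (17 + 158)*(1 + 114/(1/7))) = -1/15659/(-32903 + 175*(1 + 114/(1/7))) = -1/15659/(-32903 + 175*(1 + 114*7)) = -1/15659/(-32903 + 175*(1 + 798)) = -1/15659/(-32903 + 175*799) = -1/15659/(-32903 + 139825) = -1/15659/106922 = (1/106922)*(-1/15659) = -1/1674291598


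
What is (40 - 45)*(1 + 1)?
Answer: -10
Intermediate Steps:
(40 - 45)*(1 + 1) = -5*2 = -10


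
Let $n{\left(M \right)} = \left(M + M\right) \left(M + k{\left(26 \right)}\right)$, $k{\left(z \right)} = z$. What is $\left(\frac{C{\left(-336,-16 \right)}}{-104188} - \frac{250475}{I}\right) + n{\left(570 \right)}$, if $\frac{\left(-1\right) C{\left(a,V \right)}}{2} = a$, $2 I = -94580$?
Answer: $\frac{23911866214423}{35193218} \approx 6.7945 \cdot 10^{5}$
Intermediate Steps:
$I = -47290$ ($I = \frac{1}{2} \left(-94580\right) = -47290$)
$C{\left(a,V \right)} = - 2 a$
$n{\left(M \right)} = 2 M \left(26 + M\right)$ ($n{\left(M \right)} = \left(M + M\right) \left(M + 26\right) = 2 M \left(26 + M\right)$)
$\left(\frac{C{\left(-336,-16 \right)}}{-104188} - \frac{250475}{I}\right) + n{\left(570 \right)} = \left(\frac{\left(-2\right) \left(-336\right)}{-104188} - \frac{250475}{-47290}\right) + 2 \cdot 570 \left(26 + 570\right) = \left(672 \left(- \frac{1}{104188}\right) - - \frac{50095}{9458}\right) + 2 \cdot 570 \cdot 596 = \left(- \frac{24}{3721} + \frac{50095}{9458}\right) + 679440 = \frac{186176503}{35193218} + 679440 = \frac{23911866214423}{35193218}$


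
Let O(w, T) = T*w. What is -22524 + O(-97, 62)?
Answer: -28538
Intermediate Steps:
-22524 + O(-97, 62) = -22524 + 62*(-97) = -22524 - 6014 = -28538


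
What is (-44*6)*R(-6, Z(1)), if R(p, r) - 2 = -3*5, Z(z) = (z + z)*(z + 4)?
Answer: 3432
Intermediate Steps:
Z(z) = 2*z*(4 + z) (Z(z) = (2*z)*(4 + z) = 2*z*(4 + z))
R(p, r) = -13 (R(p, r) = 2 - 3*5 = 2 - 15 = -13)
(-44*6)*R(-6, Z(1)) = -44*6*(-13) = -264*(-13) = 3432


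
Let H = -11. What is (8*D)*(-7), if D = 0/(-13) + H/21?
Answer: 88/3 ≈ 29.333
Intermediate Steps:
D = -11/21 (D = 0/(-13) - 11/21 = 0*(-1/13) - 11*1/21 = 0 - 11/21 = -11/21 ≈ -0.52381)
(8*D)*(-7) = (8*(-11/21))*(-7) = -88/21*(-7) = 88/3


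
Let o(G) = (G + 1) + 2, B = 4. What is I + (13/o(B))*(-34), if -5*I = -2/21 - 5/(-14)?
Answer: -13271/210 ≈ -63.195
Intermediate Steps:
I = -11/210 (I = -(-2/21 - 5/(-14))/5 = -(-2*1/21 - 5*(-1/14))/5 = -(-2/21 + 5/14)/5 = -⅕*11/42 = -11/210 ≈ -0.052381)
o(G) = 3 + G (o(G) = (1 + G) + 2 = 3 + G)
I + (13/o(B))*(-34) = -11/210 + (13/(3 + 4))*(-34) = -11/210 + (13/7)*(-34) = -11/210 - 442/7 = -13271/210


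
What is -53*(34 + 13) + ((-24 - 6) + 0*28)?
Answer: -2521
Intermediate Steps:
-53*(34 + 13) + ((-24 - 6) + 0*28) = -53*47 + (-30 + 0) = -2491 - 30 = -2521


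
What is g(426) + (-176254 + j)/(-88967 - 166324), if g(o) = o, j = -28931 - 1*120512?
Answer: 109079663/255291 ≈ 427.28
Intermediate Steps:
j = -149443 (j = -28931 - 120512 = -149443)
g(426) + (-176254 + j)/(-88967 - 166324) = 426 + (-176254 - 149443)/(-88967 - 166324) = 426 - 325697/(-255291) = 426 - 325697*(-1/255291) = 426 + 325697/255291 = 109079663/255291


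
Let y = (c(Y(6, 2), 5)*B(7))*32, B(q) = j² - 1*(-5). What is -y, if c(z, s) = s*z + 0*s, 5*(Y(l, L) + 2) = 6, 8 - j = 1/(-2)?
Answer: 9888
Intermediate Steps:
j = 17/2 (j = 8 - 1/(-2) = 8 - (-1)/2 = 8 - 1*(-½) = 8 + ½ = 17/2 ≈ 8.5000)
Y(l, L) = -⅘ (Y(l, L) = -2 + (⅕)*6 = -2 + 6/5 = -⅘)
B(q) = 309/4 (B(q) = (17/2)² - 1*(-5) = 289/4 + 5 = 309/4)
c(z, s) = s*z (c(z, s) = s*z + 0 = s*z)
y = -9888 (y = ((5*(-⅘))*(309/4))*32 = -4*309/4*32 = -309*32 = -9888)
-y = -1*(-9888) = 9888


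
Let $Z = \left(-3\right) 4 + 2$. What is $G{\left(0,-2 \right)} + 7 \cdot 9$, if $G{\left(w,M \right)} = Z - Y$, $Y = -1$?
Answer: $54$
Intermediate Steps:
$Z = -10$ ($Z = -12 + 2 = -10$)
$G{\left(w,M \right)} = -9$ ($G{\left(w,M \right)} = -10 - -1 = -10 + 1 = -9$)
$G{\left(0,-2 \right)} + 7 \cdot 9 = -9 + 7 \cdot 9 = -9 + 63 = 54$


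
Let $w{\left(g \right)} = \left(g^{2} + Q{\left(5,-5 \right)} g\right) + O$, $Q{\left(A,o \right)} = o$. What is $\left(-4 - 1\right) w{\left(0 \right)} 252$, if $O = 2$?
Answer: $-2520$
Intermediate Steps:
$w{\left(g \right)} = 2 + g^{2} - 5 g$ ($w{\left(g \right)} = \left(g^{2} - 5 g\right) + 2 = 2 + g^{2} - 5 g$)
$\left(-4 - 1\right) w{\left(0 \right)} 252 = \left(-4 - 1\right) \left(2 + 0^{2} - 0\right) 252 = \left(-4 - 1\right) \left(2 + 0 + 0\right) 252 = \left(-5\right) 2 \cdot 252 = \left(-10\right) 252 = -2520$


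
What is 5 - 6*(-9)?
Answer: 59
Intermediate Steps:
5 - 6*(-9) = 5 + 54 = 59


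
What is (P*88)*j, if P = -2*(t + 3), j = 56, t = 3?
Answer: -59136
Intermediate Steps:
P = -12 (P = -2*(3 + 3) = -2*6 = -12)
(P*88)*j = -12*88*56 = -1056*56 = -59136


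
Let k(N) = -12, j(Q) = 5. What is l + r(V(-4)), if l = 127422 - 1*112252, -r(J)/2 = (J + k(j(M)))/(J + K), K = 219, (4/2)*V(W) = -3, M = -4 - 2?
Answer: 2199668/145 ≈ 15170.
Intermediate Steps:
M = -6
V(W) = -3/2 (V(W) = (1/2)*(-3) = -3/2)
r(J) = -2*(-12 + J)/(219 + J) (r(J) = -2*(J - 12)/(J + 219) = -2*(-12 + J)/(219 + J))
l = 15170 (l = 127422 - 112252 = 15170)
l + r(V(-4)) = 15170 + 2*(12 - 1*(-3/2))/(219 - 3/2) = 15170 + 2*(12 + 3/2)/(435/2) = 15170 + 2*(2/435)*(27/2) = 15170 + 18/145 = 2199668/145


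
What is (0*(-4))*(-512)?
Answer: 0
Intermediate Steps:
(0*(-4))*(-512) = 0*(-512) = 0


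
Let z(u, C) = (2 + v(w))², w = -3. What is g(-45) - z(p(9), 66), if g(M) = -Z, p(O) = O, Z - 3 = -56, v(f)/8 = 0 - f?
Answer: -623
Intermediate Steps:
v(f) = -8*f (v(f) = 8*(0 - f) = 8*(-f) = -8*f)
Z = -53 (Z = 3 - 56 = -53)
g(M) = 53 (g(M) = -1*(-53) = 53)
z(u, C) = 676 (z(u, C) = (2 - 8*(-3))² = (2 + 24)² = 26² = 676)
g(-45) - z(p(9), 66) = 53 - 1*676 = 53 - 676 = -623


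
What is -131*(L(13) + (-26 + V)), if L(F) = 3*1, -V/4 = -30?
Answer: -12707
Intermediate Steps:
V = 120 (V = -4*(-30) = 120)
L(F) = 3
-131*(L(13) + (-26 + V)) = -131*(3 + (-26 + 120)) = -131*(3 + 94) = -131*97 = -12707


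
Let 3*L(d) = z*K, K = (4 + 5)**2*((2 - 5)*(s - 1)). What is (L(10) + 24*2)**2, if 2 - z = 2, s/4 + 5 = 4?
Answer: 2304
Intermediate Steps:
s = -4 (s = -20 + 4*4 = -20 + 16 = -4)
z = 0 (z = 2 - 1*2 = 2 - 2 = 0)
K = 1215 (K = (4 + 5)**2*((2 - 5)*(-4 - 1)) = 9**2*(-3*(-5)) = 81*15 = 1215)
L(d) = 0 (L(d) = (0*1215)/3 = (1/3)*0 = 0)
(L(10) + 24*2)**2 = (0 + 24*2)**2 = (0 + 48)**2 = 48**2 = 2304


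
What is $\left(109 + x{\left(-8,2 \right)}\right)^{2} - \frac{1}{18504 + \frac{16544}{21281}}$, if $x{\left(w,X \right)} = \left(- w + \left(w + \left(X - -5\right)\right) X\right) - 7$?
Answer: $\frac{4593285138271}{393800168} \approx 11664.0$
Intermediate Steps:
$x{\left(w,X \right)} = -7 - w + X \left(5 + X + w\right)$ ($x{\left(w,X \right)} = \left(- w + \left(w + \left(X + 5\right)\right) X\right) - 7 = \left(- w + \left(w + \left(5 + X\right)\right) X\right) - 7 = \left(- w + \left(5 + X + w\right) X\right) - 7 = \left(- w + X \left(5 + X + w\right)\right) - 7 = -7 - w + X \left(5 + X + w\right)$)
$\left(109 + x{\left(-8,2 \right)}\right)^{2} - \frac{1}{18504 + \frac{16544}{21281}} = \left(109 + \left(-7 + 2^{2} - -8 + 5 \cdot 2 + 2 \left(-8\right)\right)\right)^{2} - \frac{1}{18504 + \frac{16544}{21281}} = \left(109 + \left(-7 + 4 + 8 + 10 - 16\right)\right)^{2} - \frac{1}{18504 + 16544 \cdot \frac{1}{21281}} = \left(109 - 1\right)^{2} - \frac{1}{18504 + \frac{16544}{21281}} = 108^{2} - \frac{1}{\frac{393800168}{21281}} = 11664 - \frac{21281}{393800168} = \frac{4593285138271}{393800168}$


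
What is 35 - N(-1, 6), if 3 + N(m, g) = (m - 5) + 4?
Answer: 40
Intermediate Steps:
N(m, g) = -4 + m (N(m, g) = -3 + ((m - 5) + 4) = -3 + ((-5 + m) + 4) = -3 + (-1 + m) = -4 + m)
35 - N(-1, 6) = 35 - (-4 - 1) = 35 - 1*(-5) = 35 + 5 = 40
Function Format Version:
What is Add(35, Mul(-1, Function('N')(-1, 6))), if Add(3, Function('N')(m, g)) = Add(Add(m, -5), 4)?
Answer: 40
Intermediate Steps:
Function('N')(m, g) = Add(-4, m) (Function('N')(m, g) = Add(-3, Add(Add(m, -5), 4)) = Add(-3, Add(Add(-5, m), 4)) = Add(-3, Add(-1, m)) = Add(-4, m))
Add(35, Mul(-1, Function('N')(-1, 6))) = Add(35, Mul(-1, Add(-4, -1))) = Add(35, Mul(-1, -5)) = Add(35, 5) = 40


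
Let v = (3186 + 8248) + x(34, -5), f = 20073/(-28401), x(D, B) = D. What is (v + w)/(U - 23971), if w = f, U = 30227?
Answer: 108560865/59225552 ≈ 1.8330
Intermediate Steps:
f = -6691/9467 (f = 20073*(-1/28401) = -6691/9467 ≈ -0.70677)
w = -6691/9467 ≈ -0.70677
v = 11468 (v = (3186 + 8248) + 34 = 11434 + 34 = 11468)
(v + w)/(U - 23971) = (11468 - 6691/9467)/(30227 - 23971) = (108560865/9467)/6256 = (108560865/9467)*(1/6256) = 108560865/59225552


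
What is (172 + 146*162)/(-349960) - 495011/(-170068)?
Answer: 21147793691/7439624660 ≈ 2.8426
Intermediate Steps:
(172 + 146*162)/(-349960) - 495011/(-170068) = (172 + 23652)*(-1/349960) - 495011*(-1/170068) = 23824*(-1/349960) + 495011/170068 = -2978/43745 + 495011/170068 = 21147793691/7439624660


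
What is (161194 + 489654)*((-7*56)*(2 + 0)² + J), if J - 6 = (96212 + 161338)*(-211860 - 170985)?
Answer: -64174739620952576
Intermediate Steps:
J = -98601729744 (J = 6 + (96212 + 161338)*(-211860 - 170985) = 6 + 257550*(-382845) = 6 - 98601729750 = -98601729744)
(161194 + 489654)*((-7*56)*(2 + 0)² + J) = (161194 + 489654)*((-7*56)*(2 + 0)² - 98601729744) = 650848*(-392*2² - 98601729744) = 650848*(-392*4 - 98601729744) = 650848*(-1568 - 98601729744) = 650848*(-98601731312) = -64174739620952576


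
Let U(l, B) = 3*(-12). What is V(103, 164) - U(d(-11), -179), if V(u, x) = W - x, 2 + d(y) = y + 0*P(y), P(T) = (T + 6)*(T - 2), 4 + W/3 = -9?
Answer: -167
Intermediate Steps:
W = -39 (W = -12 + 3*(-9) = -12 - 27 = -39)
P(T) = (-2 + T)*(6 + T) (P(T) = (6 + T)*(-2 + T) = (-2 + T)*(6 + T))
d(y) = -2 + y (d(y) = -2 + (y + 0*(-12 + y**2 + 4*y)) = -2 + (y + 0) = -2 + y)
U(l, B) = -36
V(u, x) = -39 - x
V(103, 164) - U(d(-11), -179) = (-39 - 1*164) - 1*(-36) = (-39 - 164) + 36 = -203 + 36 = -167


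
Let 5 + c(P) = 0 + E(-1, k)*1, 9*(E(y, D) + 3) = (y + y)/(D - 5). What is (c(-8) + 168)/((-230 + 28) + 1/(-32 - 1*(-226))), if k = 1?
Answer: -279457/352683 ≈ -0.79237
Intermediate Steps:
E(y, D) = -3 + 2*y/(9*(-5 + D)) (E(y, D) = -3 + ((y + y)/(D - 5))/9 = -3 + ((2*y)/(-5 + D))/9 = -3 + (2*y/(-5 + D))/9 = -3 + 2*y/(9*(-5 + D)))
c(P) = -143/18 (c(P) = -5 + (0 + ((135 - 27*1 + 2*(-1))/(9*(-5 + 1)))*1) = -5 + (0 + ((⅑)*(135 - 27 - 2)/(-4))*1) = -5 + (0 + ((⅑)*(-¼)*106)*1) = -5 + (0 - 53/18*1) = -5 + (0 - 53/18) = -5 - 53/18 = -143/18)
(c(-8) + 168)/((-230 + 28) + 1/(-32 - 1*(-226))) = (-143/18 + 168)/((-230 + 28) + 1/(-32 - 1*(-226))) = 2881/(18*(-202 + 1/(-32 + 226))) = 2881/(18*(-202 + 1/194)) = 2881/(18*(-39187/194)) = (2881/18)*(-194/39187) = -279457/352683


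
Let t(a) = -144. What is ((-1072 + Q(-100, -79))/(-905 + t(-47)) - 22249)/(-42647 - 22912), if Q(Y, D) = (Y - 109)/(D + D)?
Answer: 3687424591/10865879778 ≈ 0.33936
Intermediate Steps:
Q(Y, D) = (-109 + Y)/(2*D) (Q(Y, D) = (-109 + Y)/((2*D)) = (-109 + Y)*(1/(2*D)) = (-109 + Y)/(2*D))
((-1072 + Q(-100, -79))/(-905 + t(-47)) - 22249)/(-42647 - 22912) = ((-1072 + (1/2)*(-109 - 100)/(-79))/(-905 - 144) - 22249)/(-42647 - 22912) = ((-1072 + (1/2)*(-1/79)*(-209))/(-1049) - 22249)/(-65559) = ((-1072 + 209/158)*(-1/1049) - 22249)*(-1/65559) = (-169167/158*(-1/1049) - 22249)*(-1/65559) = (169167/165742 - 22249)*(-1/65559) = -3687424591/165742*(-1/65559) = 3687424591/10865879778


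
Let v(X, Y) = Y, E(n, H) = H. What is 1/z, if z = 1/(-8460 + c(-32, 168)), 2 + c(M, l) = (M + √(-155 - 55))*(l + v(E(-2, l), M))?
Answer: -12814 + 136*I*√210 ≈ -12814.0 + 1970.8*I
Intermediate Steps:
c(M, l) = -2 + (M + l)*(M + I*√210) (c(M, l) = -2 + (M + √(-155 - 55))*(l + M) = -2 + (M + √(-210))*(M + l) = -2 + (M + I*√210)*(M + l) = -2 + (M + l)*(M + I*√210))
z = 1/(-12814 + 136*I*√210) (z = 1/(-8460 + (-2 + (-32)² - 32*168 + I*(-32)*√210 + I*168*√210)) = 1/(-8460 + (-2 + 1024 - 5376 - 32*I*√210 + 168*I*√210)) = 1/(-8460 + (-4354 + 136*I*√210)) = 1/(-12814 + 136*I*√210) ≈ -7.6236e-5 - 1.1725e-5*I)
1/z = 1/(-6407/84041378 - 34*I*√210/42020689)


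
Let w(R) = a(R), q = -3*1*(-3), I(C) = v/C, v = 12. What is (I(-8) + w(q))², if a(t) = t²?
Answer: 25281/4 ≈ 6320.3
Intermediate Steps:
I(C) = 12/C
q = 9 (q = -3*(-3) = 9)
w(R) = R²
(I(-8) + w(q))² = (12/(-8) + 9²)² = (12*(-⅛) + 81)² = (-3/2 + 81)² = (159/2)² = 25281/4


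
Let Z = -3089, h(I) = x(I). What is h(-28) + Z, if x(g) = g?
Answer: -3117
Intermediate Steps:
h(I) = I
h(-28) + Z = -28 - 3089 = -3117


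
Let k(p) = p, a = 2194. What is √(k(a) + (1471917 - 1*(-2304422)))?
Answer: 3*√419837 ≈ 1943.8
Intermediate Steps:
√(k(a) + (1471917 - 1*(-2304422))) = √(2194 + (1471917 - 1*(-2304422))) = √(2194 + (1471917 + 2304422)) = √(2194 + 3776339) = √3778533 = 3*√419837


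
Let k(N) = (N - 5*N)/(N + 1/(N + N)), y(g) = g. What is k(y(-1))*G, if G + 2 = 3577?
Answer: -28600/3 ≈ -9533.3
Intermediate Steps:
G = 3575 (G = -2 + 3577 = 3575)
k(N) = -4*N/(N + 1/(2*N)) (k(N) = (-4*N)/(N + 1/(2*N)) = -4*N/(N + 1/(2*N)))
k(y(-1))*G = -8*(-1)²/(1 + 2*(-1)²)*3575 = -8*1/(1 + 2*1)*3575 = -8*1/(1 + 2)*3575 = -8*1/3*3575 = -8*1*⅓*3575 = -8/3*3575 = -28600/3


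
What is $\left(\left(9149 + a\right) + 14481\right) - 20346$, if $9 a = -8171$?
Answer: $\frac{21385}{9} \approx 2376.1$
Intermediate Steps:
$a = - \frac{8171}{9}$ ($a = \frac{1}{9} \left(-8171\right) = - \frac{8171}{9} \approx -907.89$)
$\left(\left(9149 + a\right) + 14481\right) - 20346 = \left(\left(9149 - \frac{8171}{9}\right) + 14481\right) - 20346 = \left(\frac{74170}{9} + 14481\right) - 20346 = \frac{204499}{9} - 20346 = \frac{21385}{9}$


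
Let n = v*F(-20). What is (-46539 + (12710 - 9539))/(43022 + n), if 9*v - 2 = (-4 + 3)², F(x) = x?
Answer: -65052/64523 ≈ -1.0082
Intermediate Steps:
v = ⅓ (v = 2/9 + (-4 + 3)²/9 = 2/9 + (⅑)*(-1)² = 2/9 + (⅑)*1 = 2/9 + ⅑ = ⅓ ≈ 0.33333)
n = -20/3 (n = (⅓)*(-20) = -20/3 ≈ -6.6667)
(-46539 + (12710 - 9539))/(43022 + n) = (-46539 + (12710 - 9539))/(43022 - 20/3) = (-46539 + 3171)/(129046/3) = -43368*3/129046 = -65052/64523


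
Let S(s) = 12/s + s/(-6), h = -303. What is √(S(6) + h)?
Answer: I*√302 ≈ 17.378*I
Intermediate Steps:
S(s) = 12/s - s/6 (S(s) = 12/s + s*(-⅙) = 12/s - s/6)
√(S(6) + h) = √((12/6 - ⅙*6) - 303) = √((12*(⅙) - 1) - 303) = √((2 - 1) - 303) = √(1 - 303) = √(-302) = I*√302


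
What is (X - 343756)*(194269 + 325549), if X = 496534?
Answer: 79416754404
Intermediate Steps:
(X - 343756)*(194269 + 325549) = (496534 - 343756)*(194269 + 325549) = 152778*519818 = 79416754404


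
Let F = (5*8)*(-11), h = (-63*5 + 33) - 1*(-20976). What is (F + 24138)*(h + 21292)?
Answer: 994984228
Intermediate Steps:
h = 20694 (h = (-315 + 33) + 20976 = -282 + 20976 = 20694)
F = -440 (F = 40*(-11) = -440)
(F + 24138)*(h + 21292) = (-440 + 24138)*(20694 + 21292) = 23698*41986 = 994984228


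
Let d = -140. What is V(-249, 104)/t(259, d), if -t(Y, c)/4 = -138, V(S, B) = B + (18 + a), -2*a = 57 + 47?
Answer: 35/276 ≈ 0.12681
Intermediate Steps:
a = -52 (a = -(57 + 47)/2 = -1/2*104 = -52)
V(S, B) = -34 + B (V(S, B) = B + (18 - 52) = B - 34 = -34 + B)
t(Y, c) = 552 (t(Y, c) = -4*(-138) = 552)
V(-249, 104)/t(259, d) = (-34 + 104)/552 = 70*(1/552) = 35/276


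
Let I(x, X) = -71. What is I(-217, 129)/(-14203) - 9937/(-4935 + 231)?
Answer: 20209885/9544416 ≈ 2.1175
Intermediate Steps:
I(-217, 129)/(-14203) - 9937/(-4935 + 231) = -71/(-14203) - 9937/(-4935 + 231) = -71*(-1/14203) - 9937/(-4704) = 71/14203 - 9937*(-1/4704) = 71/14203 + 9937/4704 = 20209885/9544416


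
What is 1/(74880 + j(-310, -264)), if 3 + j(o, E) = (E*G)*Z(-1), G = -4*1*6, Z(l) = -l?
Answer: 1/81213 ≈ 1.2313e-5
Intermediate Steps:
G = -24 (G = -4*6 = -24)
j(o, E) = -3 - 24*E (j(o, E) = -3 + (E*(-24))*(-1*(-1)) = -3 - 24*E*1 = -3 - 24*E)
1/(74880 + j(-310, -264)) = 1/(74880 + (-3 - 24*(-264))) = 1/(74880 + (-3 + 6336)) = 1/(74880 + 6333) = 1/81213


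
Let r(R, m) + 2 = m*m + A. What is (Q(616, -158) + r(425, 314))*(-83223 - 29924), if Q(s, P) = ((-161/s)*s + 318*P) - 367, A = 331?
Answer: -5448367491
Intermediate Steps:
Q(s, P) = -528 + 318*P (Q(s, P) = (-161 + 318*P) - 367 = -528 + 318*P)
r(R, m) = 329 + m**2 (r(R, m) = -2 + (m*m + 331) = -2 + (m**2 + 331) = -2 + (331 + m**2) = 329 + m**2)
(Q(616, -158) + r(425, 314))*(-83223 - 29924) = ((-528 + 318*(-158)) + (329 + 314**2))*(-83223 - 29924) = ((-528 - 50244) + (329 + 98596))*(-113147) = (-50772 + 98925)*(-113147) = 48153*(-113147) = -5448367491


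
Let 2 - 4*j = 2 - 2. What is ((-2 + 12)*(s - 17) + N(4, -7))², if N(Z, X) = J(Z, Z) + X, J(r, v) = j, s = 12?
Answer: 12769/4 ≈ 3192.3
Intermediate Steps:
j = ½ (j = ½ - (2 - 2)/4 = ½ - ¼*0 = ½ + 0 = ½ ≈ 0.50000)
J(r, v) = ½
N(Z, X) = ½ + X
((-2 + 12)*(s - 17) + N(4, -7))² = ((-2 + 12)*(12 - 17) + (½ - 7))² = (10*(-5) - 13/2)² = (-50 - 13/2)² = (-113/2)² = 12769/4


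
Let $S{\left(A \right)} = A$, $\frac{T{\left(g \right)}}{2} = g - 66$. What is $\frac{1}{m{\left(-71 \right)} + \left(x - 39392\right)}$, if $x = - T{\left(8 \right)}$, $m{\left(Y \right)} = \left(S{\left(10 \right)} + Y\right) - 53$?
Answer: $- \frac{1}{39390} \approx -2.5387 \cdot 10^{-5}$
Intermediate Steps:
$T{\left(g \right)} = -132 + 2 g$ ($T{\left(g \right)} = 2 \left(g - 66\right) = 2 \left(-66 + g\right) = -132 + 2 g$)
$m{\left(Y \right)} = -43 + Y$ ($m{\left(Y \right)} = \left(10 + Y\right) - 53 = -43 + Y$)
$x = 116$ ($x = - (-132 + 2 \cdot 8) = - (-132 + 16) = \left(-1\right) \left(-116\right) = 116$)
$\frac{1}{m{\left(-71 \right)} + \left(x - 39392\right)} = \frac{1}{\left(-43 - 71\right) + \left(116 - 39392\right)} = \frac{1}{-114 + \left(116 - 39392\right)} = \frac{1}{-114 - 39276} = \frac{1}{-39390} = - \frac{1}{39390}$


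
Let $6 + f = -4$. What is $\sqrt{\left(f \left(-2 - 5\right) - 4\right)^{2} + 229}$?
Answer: $\sqrt{4585} \approx 67.713$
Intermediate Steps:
$f = -10$ ($f = -6 - 4 = -10$)
$\sqrt{\left(f \left(-2 - 5\right) - 4\right)^{2} + 229} = \sqrt{\left(- 10 \left(-2 - 5\right) - 4\right)^{2} + 229} = \sqrt{\left(\left(-10\right) \left(-7\right) - 4\right)^{2} + 229} = \sqrt{\left(70 - 4\right)^{2} + 229} = \sqrt{66^{2} + 229} = \sqrt{4356 + 229} = \sqrt{4585}$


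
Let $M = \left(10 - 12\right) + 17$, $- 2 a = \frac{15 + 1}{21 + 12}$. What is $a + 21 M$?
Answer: $\frac{10387}{33} \approx 314.76$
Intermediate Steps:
$a = - \frac{8}{33}$ ($a = - \frac{\left(15 + 1\right) \frac{1}{21 + 12}}{2} = - \frac{16 \cdot \frac{1}{33}}{2} = \left(- \frac{1}{2}\right) \frac{16}{33} = - \frac{8}{33} \approx -0.24242$)
$M = 15$ ($M = -2 + 17 = 15$)
$a + 21 M = - \frac{8}{33} + 21 \cdot 15 = - \frac{8}{33} + 315 = \frac{10387}{33}$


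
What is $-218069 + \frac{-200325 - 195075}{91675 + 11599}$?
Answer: $- \frac{11260626653}{51637} \approx -2.1807 \cdot 10^{5}$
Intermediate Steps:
$-218069 + \frac{-200325 - 195075}{91675 + 11599} = -218069 - \frac{395400}{103274} = -218069 - \frac{197700}{51637} = - \frac{11260626653}{51637}$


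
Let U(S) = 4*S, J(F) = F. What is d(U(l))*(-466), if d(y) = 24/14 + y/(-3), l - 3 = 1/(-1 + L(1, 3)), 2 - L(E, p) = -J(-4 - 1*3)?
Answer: 60580/63 ≈ 961.59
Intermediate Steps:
L(E, p) = -5 (L(E, p) = 2 - (-1)*(-4 - 1*3) = 2 - (-1)*(-4 - 3) = 2 - (-1)*(-7) = 2 - 1*7 = 2 - 7 = -5)
l = 17/6 (l = 3 + 1/(-1 - 5) = 3 + 1/(-6) = 3 - 1/6 = 17/6 ≈ 2.8333)
d(y) = 12/7 - y/3 (d(y) = 24*(1/14) + y*(-1/3) = 12/7 - y/3)
d(U(l))*(-466) = (12/7 - 4*17/(3*6))*(-466) = (12/7 - 1/3*34/3)*(-466) = (12/7 - 34/9)*(-466) = -130/63*(-466) = 60580/63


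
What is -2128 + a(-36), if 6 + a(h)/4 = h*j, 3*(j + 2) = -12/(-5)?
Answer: -9896/5 ≈ -1979.2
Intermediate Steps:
j = -6/5 (j = -2 + (-12/(-5))/3 = -2 + (-12*(-⅕))/3 = -2 + (⅓)*(12/5) = -2 + ⅘ = -6/5 ≈ -1.2000)
a(h) = -24 - 24*h/5 (a(h) = -24 + 4*(h*(-6/5)) = -24 + 4*(-6*h/5) = -24 - 24*h/5)
-2128 + a(-36) = -2128 + (-24 - 24/5*(-36)) = -2128 + (-24 + 864/5) = -2128 + 744/5 = -9896/5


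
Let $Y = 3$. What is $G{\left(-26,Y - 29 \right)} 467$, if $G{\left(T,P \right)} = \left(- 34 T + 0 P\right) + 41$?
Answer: $431975$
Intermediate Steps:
$G{\left(T,P \right)} = 41 - 34 T$ ($G{\left(T,P \right)} = \left(- 34 T + 0\right) + 41 = - 34 T + 41 = 41 - 34 T$)
$G{\left(-26,Y - 29 \right)} 467 = \left(41 - -884\right) 467 = \left(41 + 884\right) 467 = 925 \cdot 467 = 431975$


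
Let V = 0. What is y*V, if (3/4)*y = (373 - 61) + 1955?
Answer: 0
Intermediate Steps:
y = 9068/3 (y = 4*((373 - 61) + 1955)/3 = 4*(312 + 1955)/3 = (4/3)*2267 = 9068/3 ≈ 3022.7)
y*V = (9068/3)*0 = 0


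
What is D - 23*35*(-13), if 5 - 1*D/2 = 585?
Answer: 9305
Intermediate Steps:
D = -1160 (D = 10 - 2*585 = 10 - 1170 = -1160)
D - 23*35*(-13) = -1160 - 23*35*(-13) = -1160 - 805*(-13) = -1160 - 1*(-10465) = -1160 + 10465 = 9305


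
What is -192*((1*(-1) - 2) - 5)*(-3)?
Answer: -4608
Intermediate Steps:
-192*((1*(-1) - 2) - 5)*(-3) = -192*((-1 - 2) - 5)*(-3) = -192*(-3 - 5)*(-3) = -(-1536)*(-3) = -192*24 = -4608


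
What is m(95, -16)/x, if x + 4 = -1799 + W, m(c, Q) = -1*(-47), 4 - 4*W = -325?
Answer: -188/6883 ≈ -0.027314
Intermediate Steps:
W = 329/4 (W = 1 - ¼*(-325) = 1 + 325/4 = 329/4 ≈ 82.250)
m(c, Q) = 47
x = -6883/4 (x = -4 + (-1799 + 329/4) = -4 - 6867/4 = -6883/4 ≈ -1720.8)
m(95, -16)/x = 47/(-6883/4) = 47*(-4/6883) = -188/6883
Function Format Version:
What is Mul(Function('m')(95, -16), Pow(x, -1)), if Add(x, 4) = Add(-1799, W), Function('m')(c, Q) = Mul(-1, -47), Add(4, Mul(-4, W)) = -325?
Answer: Rational(-188, 6883) ≈ -0.027314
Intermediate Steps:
W = Rational(329, 4) (W = Add(1, Mul(Rational(-1, 4), -325)) = Add(1, Rational(325, 4)) = Rational(329, 4) ≈ 82.250)
Function('m')(c, Q) = 47
x = Rational(-6883, 4) (x = Add(-4, Add(-1799, Rational(329, 4))) = Add(-4, Rational(-6867, 4)) = Rational(-6883, 4) ≈ -1720.8)
Mul(Function('m')(95, -16), Pow(x, -1)) = Mul(47, Pow(Rational(-6883, 4), -1)) = Mul(47, Rational(-4, 6883)) = Rational(-188, 6883)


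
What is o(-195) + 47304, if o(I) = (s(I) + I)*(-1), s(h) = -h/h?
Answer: 47500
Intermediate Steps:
s(h) = -1 (s(h) = -1*1 = -1)
o(I) = 1 - I (o(I) = (-1 + I)*(-1) = 1 - I)
o(-195) + 47304 = (1 - 1*(-195)) + 47304 = (1 + 195) + 47304 = 196 + 47304 = 47500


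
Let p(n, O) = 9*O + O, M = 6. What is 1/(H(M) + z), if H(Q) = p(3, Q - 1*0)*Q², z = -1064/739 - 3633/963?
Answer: 237219/511156567 ≈ 0.00046408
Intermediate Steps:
z = -1236473/237219 (z = -1064*1/739 - 3633*1/963 = -1064/739 - 1211/321 = -1236473/237219 ≈ -5.2124)
p(n, O) = 10*O
H(Q) = 10*Q³ (H(Q) = (10*(Q - 1*0))*Q² = (10*(Q + 0))*Q² = (10*Q)*Q² = 10*Q³)
1/(H(M) + z) = 1/(10*6³ - 1236473/237219) = 1/(10*216 - 1236473/237219) = 1/(2160 - 1236473/237219) = 1/(511156567/237219) = 237219/511156567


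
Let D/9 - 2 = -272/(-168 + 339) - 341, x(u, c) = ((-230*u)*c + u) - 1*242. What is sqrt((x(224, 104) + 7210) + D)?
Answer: 23*I*sqrt(3653643)/19 ≈ 2313.9*I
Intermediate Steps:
x(u, c) = -242 + u - 230*c*u (x(u, c) = (-230*c*u + u) - 242 = (u - 230*c*u) - 242 = -242 + u - 230*c*u)
D = -58241/19 (D = 18 + 9*(-272/(-168 + 339) - 341) = 18 + 9*(-272/171 - 341) = 18 + 9*(-58583/171) = 18 - 58583/19 = -58241/19 ≈ -3065.3)
sqrt((x(224, 104) + 7210) + D) = sqrt(((-242 + 224 - 230*104*224) + 7210) - 58241/19) = sqrt(((-242 + 224 - 5358080) + 7210) - 58241/19) = sqrt((-5358098 + 7210) - 58241/19) = sqrt(-5350888 - 58241/19) = sqrt(-101725113/19) = 23*I*sqrt(3653643)/19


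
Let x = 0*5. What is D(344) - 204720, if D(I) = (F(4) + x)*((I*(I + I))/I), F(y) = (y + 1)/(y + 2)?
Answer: -612440/3 ≈ -2.0415e+5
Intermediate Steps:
x = 0
F(y) = (1 + y)/(2 + y)
D(I) = 5*I/3 (D(I) = ((1 + 4)/(2 + 4) + 0)*((I*(I + I))/I) = (5/6 + 0)*((I*(2*I))/I) = ((⅙)*5 + 0)*((2*I²)/I) = (⅚ + 0)*(2*I) = 5*(2*I)/6 = 5*I/3)
D(344) - 204720 = (5/3)*344 - 204720 = 1720/3 - 204720 = -612440/3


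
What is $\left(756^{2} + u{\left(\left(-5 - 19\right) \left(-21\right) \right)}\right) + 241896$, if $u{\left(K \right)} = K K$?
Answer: $1067448$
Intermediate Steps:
$u{\left(K \right)} = K^{2}$
$\left(756^{2} + u{\left(\left(-5 - 19\right) \left(-21\right) \right)}\right) + 241896 = \left(756^{2} + \left(\left(-5 - 19\right) \left(-21\right)\right)^{2}\right) + 241896 = \left(571536 + \left(\left(-24\right) \left(-21\right)\right)^{2}\right) + 241896 = \left(571536 + 504^{2}\right) + 241896 = \left(571536 + 254016\right) + 241896 = 825552 + 241896 = 1067448$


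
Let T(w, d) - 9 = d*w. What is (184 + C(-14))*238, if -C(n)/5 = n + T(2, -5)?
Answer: 61642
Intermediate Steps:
T(w, d) = 9 + d*w
C(n) = 5 - 5*n (C(n) = -5*(n + (9 - 5*2)) = -5*(n + (9 - 10)) = -5*(n - 1) = -5*(-1 + n) = 5 - 5*n)
(184 + C(-14))*238 = (184 + (5 - 5*(-14)))*238 = (184 + (5 + 70))*238 = (184 + 75)*238 = 259*238 = 61642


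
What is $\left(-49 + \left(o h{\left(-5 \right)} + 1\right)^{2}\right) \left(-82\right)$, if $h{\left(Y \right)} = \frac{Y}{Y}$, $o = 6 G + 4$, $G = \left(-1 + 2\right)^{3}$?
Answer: $-5904$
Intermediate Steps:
$G = 1$ ($G = 1^{3} = 1$)
$o = 10$ ($o = 6 \cdot 1 + 4 = 6 + 4 = 10$)
$h{\left(Y \right)} = 1$
$\left(-49 + \left(o h{\left(-5 \right)} + 1\right)^{2}\right) \left(-82\right) = \left(-49 + \left(10 \cdot 1 + 1\right)^{2}\right) \left(-82\right) = \left(-49 + \left(10 + 1\right)^{2}\right) \left(-82\right) = \left(-49 + 11^{2}\right) \left(-82\right) = \left(-49 + 121\right) \left(-82\right) = 72 \left(-82\right) = -5904$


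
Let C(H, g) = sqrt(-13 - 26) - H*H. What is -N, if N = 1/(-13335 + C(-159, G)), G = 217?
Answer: 12872/497065165 + I*sqrt(39)/1491195495 ≈ 2.5896e-5 + 4.1879e-9*I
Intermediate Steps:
C(H, g) = -H**2 + I*sqrt(39) (C(H, g) = sqrt(-39) - H**2 = I*sqrt(39) - H**2 = -H**2 + I*sqrt(39))
N = 1/(-38616 + I*sqrt(39)) (N = 1/(-13335 + (-1*(-159)**2 + I*sqrt(39))) = 1/(-13335 + (-1*25281 + I*sqrt(39))) = 1/(-13335 + (-25281 + I*sqrt(39))) = 1/(-38616 + I*sqrt(39)) ≈ -2.5896e-5 - 4.19e-9*I)
-N = -(-12872/497065165 - I*sqrt(39)/1491195495) = 12872/497065165 + I*sqrt(39)/1491195495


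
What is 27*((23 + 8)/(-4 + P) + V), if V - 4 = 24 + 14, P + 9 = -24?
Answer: 41121/37 ≈ 1111.4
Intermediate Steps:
P = -33 (P = -9 - 24 = -33)
V = 42 (V = 4 + (24 + 14) = 4 + 38 = 42)
27*((23 + 8)/(-4 + P) + V) = 27*((23 + 8)/(-4 - 33) + 42) = 27*(31/(-37) + 42) = 27*(31*(-1/37) + 42) = 27*(-31/37 + 42) = 27*(1523/37) = 41121/37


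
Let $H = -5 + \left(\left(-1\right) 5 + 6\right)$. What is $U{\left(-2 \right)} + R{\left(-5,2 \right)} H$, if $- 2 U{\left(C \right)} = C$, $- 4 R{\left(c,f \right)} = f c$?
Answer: $-9$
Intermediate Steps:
$R{\left(c,f \right)} = - \frac{c f}{4}$ ($R{\left(c,f \right)} = - \frac{f c}{4} = - \frac{c f}{4}$)
$U{\left(C \right)} = - \frac{C}{2}$
$H = -4$ ($H = -5 + \left(-5 + 6\right) = -5 + 1 = -4$)
$U{\left(-2 \right)} + R{\left(-5,2 \right)} H = \left(- \frac{1}{2}\right) \left(-2\right) + \left(- \frac{1}{4}\right) \left(-5\right) 2 \left(-4\right) = 1 + \frac{5}{2} \left(-4\right) = 1 - 10 = -9$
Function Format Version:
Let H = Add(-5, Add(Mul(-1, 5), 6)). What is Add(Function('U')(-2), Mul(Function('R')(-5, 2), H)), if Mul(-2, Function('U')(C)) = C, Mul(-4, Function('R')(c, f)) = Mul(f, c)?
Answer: -9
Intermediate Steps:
Function('R')(c, f) = Mul(Rational(-1, 4), c, f) (Function('R')(c, f) = Mul(Rational(-1, 4), Mul(f, c)) = Mul(Rational(-1, 4), Mul(c, f)) = Mul(Rational(-1, 4), c, f))
Function('U')(C) = Mul(Rational(-1, 2), C)
H = -4 (H = Add(-5, Add(-5, 6)) = Add(-5, 1) = -4)
Add(Function('U')(-2), Mul(Function('R')(-5, 2), H)) = Add(Mul(Rational(-1, 2), -2), Mul(Mul(Rational(-1, 4), -5, 2), -4)) = Add(1, Mul(Rational(5, 2), -4)) = Add(1, -10) = -9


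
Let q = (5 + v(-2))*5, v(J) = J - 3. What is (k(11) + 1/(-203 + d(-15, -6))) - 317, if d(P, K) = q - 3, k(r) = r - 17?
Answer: -66539/206 ≈ -323.00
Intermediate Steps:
v(J) = -3 + J
q = 0 (q = (5 + (-3 - 2))*5 = (5 - 5)*5 = 0*5 = 0)
k(r) = -17 + r
d(P, K) = -3 (d(P, K) = 0 - 3 = -3)
(k(11) + 1/(-203 + d(-15, -6))) - 317 = ((-17 + 11) + 1/(-203 - 3)) - 317 = (-6 + 1/(-206)) - 317 = (-6 - 1/206) - 317 = -1237/206 - 317 = -66539/206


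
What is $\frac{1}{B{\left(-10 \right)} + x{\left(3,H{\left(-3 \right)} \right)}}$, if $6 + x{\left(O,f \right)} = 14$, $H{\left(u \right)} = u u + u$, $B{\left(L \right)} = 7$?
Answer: $\frac{1}{15} \approx 0.066667$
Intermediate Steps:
$H{\left(u \right)} = u + u^{2}$ ($H{\left(u \right)} = u^{2} + u = u + u^{2}$)
$x{\left(O,f \right)} = 8$ ($x{\left(O,f \right)} = -6 + 14 = 8$)
$\frac{1}{B{\left(-10 \right)} + x{\left(3,H{\left(-3 \right)} \right)}} = \frac{1}{7 + 8} = \frac{1}{15}$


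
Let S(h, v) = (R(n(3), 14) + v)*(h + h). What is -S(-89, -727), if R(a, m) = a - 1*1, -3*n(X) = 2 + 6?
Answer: -390176/3 ≈ -1.3006e+5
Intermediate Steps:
n(X) = -8/3 (n(X) = -(2 + 6)/3 = -⅓*8 = -8/3)
R(a, m) = -1 + a (R(a, m) = a - 1 = -1 + a)
S(h, v) = 2*h*(-11/3 + v) (S(h, v) = ((-1 - 8/3) + v)*(h + h) = (-11/3 + v)*(2*h) = 2*h*(-11/3 + v))
-S(-89, -727) = -2*(-89)*(-11 + 3*(-727))/3 = -2*(-89)*(-11 - 2181)/3 = -2*(-89)*(-2192)/3 = -1*390176/3 = -390176/3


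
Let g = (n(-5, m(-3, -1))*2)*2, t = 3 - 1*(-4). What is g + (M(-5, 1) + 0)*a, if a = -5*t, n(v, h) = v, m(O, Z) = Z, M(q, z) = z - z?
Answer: -20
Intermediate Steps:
M(q, z) = 0
t = 7 (t = 3 + 4 = 7)
g = -20 (g = -5*2*2 = -10*2 = -20)
a = -35 (a = -5*7 = -35)
g + (M(-5, 1) + 0)*a = -20 + (0 + 0)*(-35) = -20 + 0*(-35) = -20 + 0 = -20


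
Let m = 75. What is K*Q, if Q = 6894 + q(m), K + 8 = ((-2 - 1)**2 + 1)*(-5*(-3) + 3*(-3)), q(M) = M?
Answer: 362388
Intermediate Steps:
K = 52 (K = -8 + ((-2 - 1)**2 + 1)*(-5*(-3) + 3*(-3)) = -8 + ((-3)**2 + 1)*(15 - 9) = -8 + (9 + 1)*6 = -8 + 10*6 = -8 + 60 = 52)
Q = 6969 (Q = 6894 + 75 = 6969)
K*Q = 52*6969 = 362388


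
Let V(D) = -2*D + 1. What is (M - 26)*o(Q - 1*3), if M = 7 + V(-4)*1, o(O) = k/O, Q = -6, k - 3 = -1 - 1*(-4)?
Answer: 20/3 ≈ 6.6667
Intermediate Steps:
k = 6 (k = 3 + (-1 - 1*(-4)) = 3 + (-1 + 4) = 3 + 3 = 6)
o(O) = 6/O
V(D) = 1 - 2*D
M = 16 (M = 7 + (1 - 2*(-4))*1 = 7 + (1 + 8)*1 = 7 + 9*1 = 7 + 9 = 16)
(M - 26)*o(Q - 1*3) = (16 - 26)*(6/(-6 - 1*3)) = -60/(-6 - 3) = -60/(-9) = -60*(-1)/9 = -10*(-⅔) = 20/3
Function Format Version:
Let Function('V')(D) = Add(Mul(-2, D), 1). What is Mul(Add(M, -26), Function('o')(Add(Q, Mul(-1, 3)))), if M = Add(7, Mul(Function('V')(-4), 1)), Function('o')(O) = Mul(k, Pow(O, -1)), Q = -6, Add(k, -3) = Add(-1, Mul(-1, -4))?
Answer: Rational(20, 3) ≈ 6.6667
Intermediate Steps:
k = 6 (k = Add(3, Add(-1, Mul(-1, -4))) = Add(3, Add(-1, 4)) = Add(3, 3) = 6)
Function('o')(O) = Mul(6, Pow(O, -1))
Function('V')(D) = Add(1, Mul(-2, D))
M = 16 (M = Add(7, Mul(Add(1, Mul(-2, -4)), 1)) = Add(7, Mul(Add(1, 8), 1)) = Add(7, Mul(9, 1)) = Add(7, 9) = 16)
Mul(Add(M, -26), Function('o')(Add(Q, Mul(-1, 3)))) = Mul(Add(16, -26), Mul(6, Pow(Add(-6, Mul(-1, 3)), -1))) = Mul(-10, Mul(6, Pow(Add(-6, -3), -1))) = Mul(-10, Mul(6, Pow(-9, -1))) = Mul(-10, Mul(6, Rational(-1, 9))) = Mul(-10, Rational(-2, 3)) = Rational(20, 3)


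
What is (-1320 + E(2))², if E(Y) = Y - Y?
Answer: 1742400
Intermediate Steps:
E(Y) = 0
(-1320 + E(2))² = (-1320 + 0)² = (-1320)² = 1742400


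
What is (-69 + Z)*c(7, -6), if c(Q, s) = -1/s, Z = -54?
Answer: -41/2 ≈ -20.500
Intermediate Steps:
(-69 + Z)*c(7, -6) = (-69 - 54)*(-1/(-6)) = -(-123)*(-1)/6 = -123*⅙ = -41/2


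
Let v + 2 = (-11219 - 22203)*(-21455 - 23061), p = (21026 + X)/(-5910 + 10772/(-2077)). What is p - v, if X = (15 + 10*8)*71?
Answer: -18279044715607867/12285842 ≈ -1.4878e+9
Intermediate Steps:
X = 6745 (X = (15 + 80)*71 = 95*71 = 6745)
p = -57680367/12285842 (p = (21026 + 6745)/(-5910 + 10772/(-2077)) = 27771/(-5910 + 10772*(-1/2077)) = 27771/(-5910 - 10772/2077) = 27771/(-12285842/2077) = 27771*(-2077/12285842) = -57680367/12285842 ≈ -4.6949)
v = 1487813750 (v = -2 + (-11219 - 22203)*(-21455 - 23061) = -2 - 33422*(-44516) = -2 + 1487813752 = 1487813750)
p - v = -57680367/12285842 - 1*1487813750 = -57680367/12285842 - 1487813750 = -18279044715607867/12285842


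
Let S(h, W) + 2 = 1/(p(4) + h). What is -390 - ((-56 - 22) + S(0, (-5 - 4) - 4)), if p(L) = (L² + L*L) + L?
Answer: -11161/36 ≈ -310.03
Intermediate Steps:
p(L) = L + 2*L² (p(L) = (L² + L²) + L = 2*L² + L = L + 2*L²)
S(h, W) = -2 + 1/(36 + h) (S(h, W) = -2 + 1/(4*(1 + 2*4) + h) = -2 + 1/(4*(1 + 8) + h) = -2 + 1/(4*9 + h) = -2 + 1/(36 + h))
-390 - ((-56 - 22) + S(0, (-5 - 4) - 4)) = -390 - ((-56 - 22) + (-71 - 2*0)/(36 + 0)) = -390 - (-78 + (-71 + 0)/36) = -390 - (-78 + (1/36)*(-71)) = -390 - (-78 - 71/36) = -390 - 1*(-2879/36) = -390 + 2879/36 = -11161/36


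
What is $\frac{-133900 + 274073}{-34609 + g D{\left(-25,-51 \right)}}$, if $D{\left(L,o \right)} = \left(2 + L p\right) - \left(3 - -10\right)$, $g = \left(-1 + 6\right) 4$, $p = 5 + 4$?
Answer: $- \frac{140173}{39329} \approx -3.5641$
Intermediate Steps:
$p = 9$
$g = 20$ ($g = 5 \cdot 4 = 20$)
$D{\left(L,o \right)} = -11 + 9 L$ ($D{\left(L,o \right)} = \left(2 + L 9\right) - \left(3 - -10\right) = \left(2 + 9 L\right) - \left(3 + 10\right) = \left(2 + 9 L\right) - 13 = -11 + 9 L$)
$\frac{-133900 + 274073}{-34609 + g D{\left(-25,-51 \right)}} = \frac{-133900 + 274073}{-34609 + 20 \left(-11 + 9 \left(-25\right)\right)} = \frac{140173}{-34609 + 20 \left(-11 - 225\right)} = \frac{140173}{-34609 + 20 \left(-236\right)} = \frac{140173}{-34609 - 4720} = \frac{140173}{-39329} = 140173 \left(- \frac{1}{39329}\right) = - \frac{140173}{39329}$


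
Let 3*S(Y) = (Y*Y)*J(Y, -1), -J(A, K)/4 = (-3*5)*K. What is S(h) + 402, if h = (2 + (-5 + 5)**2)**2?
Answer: 82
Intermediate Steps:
J(A, K) = 60*K (J(A, K) = -4*(-3*5)*K = -(-60)*K = 60*K)
h = 4 (h = (2 + 0**2)**2 = (2 + 0)**2 = 2**2 = 4)
S(Y) = -20*Y**2 (S(Y) = ((Y*Y)*(60*(-1)))/3 = (Y**2*(-60))/3 = (-60*Y**2)/3 = -20*Y**2)
S(h) + 402 = -20*4**2 + 402 = -20*16 + 402 = -320 + 402 = 82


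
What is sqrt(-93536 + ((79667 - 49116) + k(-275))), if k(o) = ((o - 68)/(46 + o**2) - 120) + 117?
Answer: I*sqrt(360675627935261)/75671 ≈ 250.97*I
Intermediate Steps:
k(o) = -3 + (-68 + o)/(46 + o**2) (k(o) = ((-68 + o)/(46 + o**2) - 120) + 117 = (-120 + (-68 + o)/(46 + o**2)) + 117 = -3 + (-68 + o)/(46 + o**2))
sqrt(-93536 + ((79667 - 49116) + k(-275))) = sqrt(-93536 + ((79667 - 49116) + (-206 - 275 - 3*(-275)**2)/(46 + (-275)**2))) = sqrt(-93536 + (30551 + (-206 - 275 - 3*75625)/(46 + 75625))) = sqrt(-93536 + (30551 + (-206 - 275 - 226875)/75671)) = sqrt(-93536 + (30551 + (1/75671)*(-227356))) = sqrt(-93536 + (30551 - 227356/75671)) = sqrt(-93536 + 2311597365/75671) = sqrt(-4766365291/75671) = I*sqrt(360675627935261)/75671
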